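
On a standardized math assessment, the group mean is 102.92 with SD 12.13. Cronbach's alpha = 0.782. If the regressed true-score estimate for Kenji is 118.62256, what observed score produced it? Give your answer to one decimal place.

T̂ = ρX + (1 − ρ)μ  ⇒  X = (T̂ − (1 − ρ)μ) / ρ
X = (118.62256 − 0.218 × 102.92) / 0.782 = (118.62256 − 22.43656) / 0.782 = 96.18600 / 0.782 = 123.000

123.0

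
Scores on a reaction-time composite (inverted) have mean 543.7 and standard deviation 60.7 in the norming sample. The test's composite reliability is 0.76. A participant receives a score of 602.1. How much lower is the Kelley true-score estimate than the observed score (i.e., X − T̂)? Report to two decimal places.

14.02

Weight the observed score by reliability and the mean by (1 − reliability): T̂ = 0.76·602.1 + 0.24·543.7 = 457.596 + 130.488 = 588.0840.
X − T̂ = 602.1 − 588.084 = 14.016 → 14.02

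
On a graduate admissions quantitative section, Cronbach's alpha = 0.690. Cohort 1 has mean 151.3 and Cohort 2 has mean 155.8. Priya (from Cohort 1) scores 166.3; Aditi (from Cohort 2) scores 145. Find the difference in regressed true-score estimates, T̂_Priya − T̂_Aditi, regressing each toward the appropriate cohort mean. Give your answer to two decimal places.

T̂_Priya = 0.690(166.3) + 0.310(151.3) = 161.6500
T̂_Aditi = 0.690(145) + 0.310(155.8) = 148.3480
Difference = 161.6500 − 148.3480 = 13.3020

13.30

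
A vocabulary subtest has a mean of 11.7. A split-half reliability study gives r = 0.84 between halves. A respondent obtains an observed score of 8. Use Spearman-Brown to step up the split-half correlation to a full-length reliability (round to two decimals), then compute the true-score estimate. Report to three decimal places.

Spearman-Brown: ρ = 2r/(1 + r) = 2(0.84)/(1 + 0.84) = 1.680/1.84 = 0.9130 → 0.91
T̂ = 0.91(8) + 0.09(11.7) = 7.28 + 1.053 = 8.3330 → 8.333

8.333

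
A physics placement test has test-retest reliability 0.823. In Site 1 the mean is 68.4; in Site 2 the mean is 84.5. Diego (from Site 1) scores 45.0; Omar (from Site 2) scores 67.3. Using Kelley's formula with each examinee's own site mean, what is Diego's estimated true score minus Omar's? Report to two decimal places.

T̂_Diego = 0.823(45.0) + 0.177(68.4) = 49.1418
T̂_Omar = 0.823(67.3) + 0.177(84.5) = 70.3444
Difference = 49.1418 − 70.3444 = -21.2026

-21.20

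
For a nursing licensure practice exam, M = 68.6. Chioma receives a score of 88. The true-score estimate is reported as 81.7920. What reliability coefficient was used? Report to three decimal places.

T̂ = ρX + (1 − ρ)μ  ⇒  T̂ − μ = ρ(X − μ)
ρ = (T̂ − μ)/(X − μ) = (81.7920 − 68.6) / (88 − 68.6) = 13.1920 / 19.4 = 0.68000

0.680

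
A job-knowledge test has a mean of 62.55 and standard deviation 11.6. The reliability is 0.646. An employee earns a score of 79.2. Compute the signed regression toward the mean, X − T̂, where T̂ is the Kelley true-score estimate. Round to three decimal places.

5.894

T̂ = 0.646(79.2) + 0.354(62.55) = 51.1632 + 22.14270 = 73.30590 → 73.3059
X − T̂ = 79.2 − 73.3059 = 5.8941 → 5.894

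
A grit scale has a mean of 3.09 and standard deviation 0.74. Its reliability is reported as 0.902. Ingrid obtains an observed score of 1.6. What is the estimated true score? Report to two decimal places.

1.75

Kelley's formula gives T̂ = 0.902·1.6 + 0.098·3.09 = 1.4432 + 0.30282 = 1.746.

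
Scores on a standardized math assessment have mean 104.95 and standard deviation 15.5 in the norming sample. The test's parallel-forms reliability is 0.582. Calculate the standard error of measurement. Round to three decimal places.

SEM = SD · √(1 − ρ) = 15.5 × √0.418 = 15.5 × 0.6465 = 10.0212

10.021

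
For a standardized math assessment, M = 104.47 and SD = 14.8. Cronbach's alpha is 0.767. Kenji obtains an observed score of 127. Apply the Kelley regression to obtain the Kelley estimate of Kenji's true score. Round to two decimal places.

121.75

T̂ = ρX + (1 − ρ)μ
  = 0.767 × 127 + 0.233 × 104.47
  = 97.409 + 24.34151
  = 121.751
  ≈ 121.75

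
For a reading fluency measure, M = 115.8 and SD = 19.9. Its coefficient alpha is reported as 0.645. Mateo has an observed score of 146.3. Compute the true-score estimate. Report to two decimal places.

135.47

Weight the observed score by reliability and the mean by (1 − reliability): T̂ = 0.645·146.3 + 0.355·115.8 = 94.3635 + 41.1090 = 135.473.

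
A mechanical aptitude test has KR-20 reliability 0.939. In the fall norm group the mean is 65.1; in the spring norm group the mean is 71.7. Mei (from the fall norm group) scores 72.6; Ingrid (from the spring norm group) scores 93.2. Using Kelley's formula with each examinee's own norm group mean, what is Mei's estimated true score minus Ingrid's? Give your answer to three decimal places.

-19.746

T̂_Mei = 0.939(72.6) + 0.061(65.1) = 72.14250
T̂_Ingrid = 0.939(93.2) + 0.061(71.7) = 91.88850
Difference = 72.14250 − 91.88850 = -19.74600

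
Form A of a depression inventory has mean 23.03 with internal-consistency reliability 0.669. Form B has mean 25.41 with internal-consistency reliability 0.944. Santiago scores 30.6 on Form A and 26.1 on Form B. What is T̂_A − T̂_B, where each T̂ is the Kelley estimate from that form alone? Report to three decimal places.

T̂_A = 0.669(30.6) + 0.331(23.03) = 28.09433
T̂_B = 0.944(26.1) + 0.056(25.41) = 26.06136
T̂_A − T̂_B = 2.03297

2.033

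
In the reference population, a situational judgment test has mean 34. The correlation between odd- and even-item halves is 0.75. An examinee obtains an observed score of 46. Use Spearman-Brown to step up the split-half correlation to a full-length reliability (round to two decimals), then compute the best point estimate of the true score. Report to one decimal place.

44.3

Spearman-Brown: ρ = 2r/(1 + r) = 2(0.75)/(1 + 0.75) = 1.500/1.75 = 0.8571 → 0.86
Kelley's formula gives T̂ = 0.86·46 + 0.14·34 = 39.56 + 4.76 = 44.32.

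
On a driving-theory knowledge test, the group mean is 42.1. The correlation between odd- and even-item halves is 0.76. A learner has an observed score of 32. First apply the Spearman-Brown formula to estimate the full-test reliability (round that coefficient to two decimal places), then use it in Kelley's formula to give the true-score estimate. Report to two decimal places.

33.41

Spearman-Brown: ρ = 2r/(1 + r) = 2(0.76)/(1 + 0.76) = 1.520/1.76 = 0.8636 → 0.86
T̂ = 0.86(32) + 0.14(42.1) = 27.52 + 5.894 = 33.414 → 33.41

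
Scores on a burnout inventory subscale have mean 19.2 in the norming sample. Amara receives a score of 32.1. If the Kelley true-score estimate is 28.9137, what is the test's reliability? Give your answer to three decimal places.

0.753

T̂ = ρX + (1 − ρ)μ  ⇒  T̂ − μ = ρ(X − μ)
ρ = (T̂ − μ)/(X − μ) = (28.9137 − 19.2) / (32.1 − 19.2) = 9.7137 / 12.9 = 0.75300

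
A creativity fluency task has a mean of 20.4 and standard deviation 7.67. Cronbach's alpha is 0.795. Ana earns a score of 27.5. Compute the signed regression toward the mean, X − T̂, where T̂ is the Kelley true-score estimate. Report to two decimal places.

1.46

T̂ = ρX + (1 − ρ)μ
  = 0.795 × 27.5 + 0.205 × 20.4
  = 21.8625 + 4.1820
  = 26.0445
  ≈ 26.044
X − T̂ = 27.5 − 26.044 = 1.456 → 1.46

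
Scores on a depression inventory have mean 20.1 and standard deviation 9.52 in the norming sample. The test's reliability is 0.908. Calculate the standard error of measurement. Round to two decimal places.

2.89

SEM = SD · √(1 − ρ) = 9.52 × √0.092 = 9.52 × 0.3033 = 2.888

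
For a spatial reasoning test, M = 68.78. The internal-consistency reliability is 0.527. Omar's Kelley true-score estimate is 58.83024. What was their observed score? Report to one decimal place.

49.9

T̂ = ρX + (1 − ρ)μ  ⇒  X = (T̂ − (1 − ρ)μ) / ρ
X = (58.83024 − 0.473 × 68.78) / 0.527 = (58.83024 − 32.53294) / 0.527 = 26.29730 / 0.527 = 49.900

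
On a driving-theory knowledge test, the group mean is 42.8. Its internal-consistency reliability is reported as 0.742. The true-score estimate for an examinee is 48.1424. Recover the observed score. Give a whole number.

50

T̂ = ρX + (1 − ρ)μ  ⇒  X = (T̂ − (1 − ρ)μ) / ρ
X = (48.1424 − 0.258 × 42.8) / 0.742 = (48.1424 − 11.0424) / 0.742 = 37.1000 / 0.742 = 50.00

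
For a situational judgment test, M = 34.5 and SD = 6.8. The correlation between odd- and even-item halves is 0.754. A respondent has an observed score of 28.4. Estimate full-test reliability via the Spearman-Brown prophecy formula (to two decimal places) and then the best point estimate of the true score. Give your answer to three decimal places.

Spearman-Brown: ρ = 2r/(1 + r) = 2(0.754)/(1 + 0.754) = 1.5080/1.754 = 0.8597 → 0.86
Weight the observed score by reliability and the mean by (1 − reliability): T̂ = 0.86·28.4 + 0.14·34.5 = 24.424 + 4.830 = 29.2540.

29.254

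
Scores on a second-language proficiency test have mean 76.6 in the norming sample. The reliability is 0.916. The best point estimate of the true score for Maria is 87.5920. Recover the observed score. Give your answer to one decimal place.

T̂ = ρX + (1 − ρ)μ  ⇒  X = (T̂ − (1 − ρ)μ) / ρ
X = (87.5920 − 0.084 × 76.6) / 0.916 = (87.5920 − 6.4344) / 0.916 = 81.1576 / 0.916 = 88.600

88.6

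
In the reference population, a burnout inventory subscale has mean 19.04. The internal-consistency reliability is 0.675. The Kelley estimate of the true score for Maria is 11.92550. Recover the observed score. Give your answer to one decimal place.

T̂ = ρX + (1 − ρ)μ  ⇒  X = (T̂ − (1 − ρ)μ) / ρ
X = (11.92550 − 0.325 × 19.04) / 0.675 = (11.92550 − 6.18800) / 0.675 = 5.73750 / 0.675 = 8.500

8.5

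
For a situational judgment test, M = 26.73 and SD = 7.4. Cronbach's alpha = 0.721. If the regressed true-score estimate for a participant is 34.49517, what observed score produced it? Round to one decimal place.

T̂ = ρX + (1 − ρ)μ  ⇒  X = (T̂ − (1 − ρ)μ) / ρ
X = (34.49517 − 0.279 × 26.73) / 0.721 = (34.49517 − 7.45767) / 0.721 = 27.03750 / 0.721 = 37.500

37.5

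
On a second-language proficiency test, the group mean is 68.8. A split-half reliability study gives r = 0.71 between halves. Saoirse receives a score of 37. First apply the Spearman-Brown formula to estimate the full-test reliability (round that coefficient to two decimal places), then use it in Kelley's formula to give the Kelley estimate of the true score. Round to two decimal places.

Spearman-Brown: ρ = 2r/(1 + r) = 2(0.71)/(1 + 0.71) = 1.420/1.71 = 0.8304 → 0.83
Regress the observed score toward the mean by the unreliability: T̂ = 0.83·37 + 0.17·68.8 = 30.71 + 11.696 = 42.406.

42.41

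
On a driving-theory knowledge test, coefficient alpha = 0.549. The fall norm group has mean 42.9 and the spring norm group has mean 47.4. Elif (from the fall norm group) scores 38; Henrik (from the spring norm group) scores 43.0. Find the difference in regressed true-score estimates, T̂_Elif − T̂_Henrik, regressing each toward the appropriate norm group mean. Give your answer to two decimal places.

-4.77

T̂_Elif = 0.549(38) + 0.451(42.9) = 40.2099
T̂_Henrik = 0.549(43.0) + 0.451(47.4) = 44.9844
Difference = 40.2099 − 44.9844 = -4.7745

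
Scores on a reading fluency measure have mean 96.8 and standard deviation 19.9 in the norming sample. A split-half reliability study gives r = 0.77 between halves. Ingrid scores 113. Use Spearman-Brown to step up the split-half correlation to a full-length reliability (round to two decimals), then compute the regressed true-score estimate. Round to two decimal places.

110.89

Spearman-Brown: ρ = 2r/(1 + r) = 2(0.77)/(1 + 0.77) = 1.540/1.77 = 0.8701 → 0.87
Regress the observed score toward the mean by the unreliability: T̂ = 0.87·113 + 0.13·96.8 = 98.31 + 12.584 = 110.894.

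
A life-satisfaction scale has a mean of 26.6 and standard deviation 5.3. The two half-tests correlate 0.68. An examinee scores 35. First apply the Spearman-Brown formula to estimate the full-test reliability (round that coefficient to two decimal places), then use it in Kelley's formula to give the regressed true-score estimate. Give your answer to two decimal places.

Spearman-Brown: ρ = 2r/(1 + r) = 2(0.68)/(1 + 0.68) = 1.360/1.68 = 0.8095 → 0.81
Weight the observed score by reliability and the mean by (1 − reliability): T̂ = 0.81·35 + 0.19·26.6 = 28.35 + 5.054 = 33.404.

33.40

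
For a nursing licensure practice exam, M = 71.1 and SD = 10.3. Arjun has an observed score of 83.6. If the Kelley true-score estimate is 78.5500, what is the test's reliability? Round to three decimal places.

T̂ = ρX + (1 − ρ)μ  ⇒  T̂ − μ = ρ(X − μ)
ρ = (T̂ − μ)/(X − μ) = (78.5500 − 71.1) / (83.6 − 71.1) = 7.4500 / 12.5 = 0.59600

0.596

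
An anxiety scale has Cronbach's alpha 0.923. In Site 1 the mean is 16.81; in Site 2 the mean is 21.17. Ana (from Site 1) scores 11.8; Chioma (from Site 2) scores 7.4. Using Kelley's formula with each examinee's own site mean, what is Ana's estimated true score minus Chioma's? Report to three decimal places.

T̂_Ana = 0.923(11.8) + 0.077(16.81) = 12.18577
T̂_Chioma = 0.923(7.4) + 0.077(21.17) = 8.46029
Difference = 12.18577 − 8.46029 = 3.72548

3.725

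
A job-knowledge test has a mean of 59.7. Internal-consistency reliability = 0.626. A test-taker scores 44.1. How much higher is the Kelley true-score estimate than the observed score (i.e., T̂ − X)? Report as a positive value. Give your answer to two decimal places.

5.83

T̂ = ρX + (1 − ρ)μ
  = 0.626 × 44.1 + 0.374 × 59.7
  = 27.6066 + 22.3278
  = 49.9344
  ≈ 49.934
T̂ − X = 49.934 − 44.1 = 5.834 → 5.83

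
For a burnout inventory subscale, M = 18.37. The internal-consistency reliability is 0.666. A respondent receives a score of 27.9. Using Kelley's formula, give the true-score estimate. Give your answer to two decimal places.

T̂ = 0.666(27.9) + 0.334(18.37) = 18.5814 + 6.13558 = 24.717 → 24.72

24.72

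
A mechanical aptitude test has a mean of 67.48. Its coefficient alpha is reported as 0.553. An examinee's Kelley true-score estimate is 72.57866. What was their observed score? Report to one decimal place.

T̂ = ρX + (1 − ρ)μ  ⇒  X = (T̂ − (1 − ρ)μ) / ρ
X = (72.57866 − 0.447 × 67.48) / 0.553 = (72.57866 − 30.16356) / 0.553 = 42.41510 / 0.553 = 76.700

76.7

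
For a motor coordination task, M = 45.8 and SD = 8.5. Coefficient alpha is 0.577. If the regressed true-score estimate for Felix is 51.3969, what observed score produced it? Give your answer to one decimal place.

55.5

T̂ = ρX + (1 − ρ)μ  ⇒  X = (T̂ − (1 − ρ)μ) / ρ
X = (51.3969 − 0.423 × 45.8) / 0.577 = (51.3969 − 19.3734) / 0.577 = 32.0235 / 0.577 = 55.500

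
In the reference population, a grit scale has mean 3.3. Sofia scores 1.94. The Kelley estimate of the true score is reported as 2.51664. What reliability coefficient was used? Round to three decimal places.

T̂ = ρX + (1 − ρ)μ  ⇒  T̂ − μ = ρ(X − μ)
ρ = (T̂ − μ)/(X − μ) = (2.51664 − 3.3) / (1.94 − 3.3) = -0.78336 / -1.36 = 0.57600

0.576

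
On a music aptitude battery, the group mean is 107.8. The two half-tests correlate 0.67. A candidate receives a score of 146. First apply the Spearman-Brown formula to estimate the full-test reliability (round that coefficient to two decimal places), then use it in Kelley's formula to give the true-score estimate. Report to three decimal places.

138.360

Spearman-Brown: ρ = 2r/(1 + r) = 2(0.67)/(1 + 0.67) = 1.340/1.67 = 0.8024 → 0.80
Regress the observed score toward the mean by the unreliability: T̂ = 0.80·146 + 0.20·107.8 = 116.80 + 21.560 = 138.3600.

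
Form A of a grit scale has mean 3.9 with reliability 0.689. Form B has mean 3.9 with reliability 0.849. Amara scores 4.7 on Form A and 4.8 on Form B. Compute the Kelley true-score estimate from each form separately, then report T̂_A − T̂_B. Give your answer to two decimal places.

T̂_A = 0.689(4.7) + 0.311(3.9) = 4.4512
T̂_B = 0.849(4.8) + 0.151(3.9) = 4.6641
T̂_A − T̂_B = -0.2129

-0.21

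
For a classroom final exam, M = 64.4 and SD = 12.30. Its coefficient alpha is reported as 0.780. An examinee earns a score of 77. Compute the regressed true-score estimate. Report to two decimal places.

T̂ = ρX + (1 − ρ)μ
  = 0.780 × 77 + 0.220 × 64.4
  = 60.060 + 14.1680
  = 74.228
  ≈ 74.23

74.23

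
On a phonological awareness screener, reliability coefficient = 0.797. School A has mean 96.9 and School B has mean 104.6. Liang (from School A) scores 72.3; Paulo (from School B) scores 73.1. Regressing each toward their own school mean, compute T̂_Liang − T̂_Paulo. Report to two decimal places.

-2.20

T̂_Liang = 0.797(72.3) + 0.203(96.9) = 77.2938
T̂_Paulo = 0.797(73.1) + 0.203(104.6) = 79.4945
Difference = 77.2938 − 79.4945 = -2.2007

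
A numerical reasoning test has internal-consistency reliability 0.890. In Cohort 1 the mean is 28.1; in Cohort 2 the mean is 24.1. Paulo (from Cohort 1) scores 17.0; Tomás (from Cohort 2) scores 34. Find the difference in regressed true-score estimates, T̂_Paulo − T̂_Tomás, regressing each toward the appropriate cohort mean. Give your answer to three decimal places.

-14.690

T̂_Paulo = 0.890(17.0) + 0.110(28.1) = 18.22100
T̂_Tomás = 0.890(34) + 0.110(24.1) = 32.91100
Difference = 18.22100 − 32.91100 = -14.69000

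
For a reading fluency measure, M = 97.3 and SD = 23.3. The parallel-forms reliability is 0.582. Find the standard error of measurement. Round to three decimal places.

SEM = SD · √(1 − ρ) = 23.3 × √0.418 = 23.3 × 0.6465 = 15.0641

15.064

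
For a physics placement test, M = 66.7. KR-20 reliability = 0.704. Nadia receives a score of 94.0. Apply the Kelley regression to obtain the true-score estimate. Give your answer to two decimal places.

85.92

Regress the observed score toward the mean by the unreliability: T̂ = 0.704·94.0 + 0.296·66.7 = 66.1760 + 19.7432 = 85.919.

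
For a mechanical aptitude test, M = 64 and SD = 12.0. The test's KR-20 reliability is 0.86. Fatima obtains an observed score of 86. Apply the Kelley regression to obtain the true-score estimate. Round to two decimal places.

T̂ = 0.86(86) + 0.14(64) = 73.96 + 8.96 = 82.920 → 82.92

82.92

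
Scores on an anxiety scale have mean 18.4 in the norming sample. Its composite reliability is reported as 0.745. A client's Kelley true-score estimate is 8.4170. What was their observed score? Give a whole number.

T̂ = ρX + (1 − ρ)μ  ⇒  X = (T̂ − (1 − ρ)μ) / ρ
X = (8.4170 − 0.255 × 18.4) / 0.745 = (8.4170 − 4.6920) / 0.745 = 3.7250 / 0.745 = 5.00

5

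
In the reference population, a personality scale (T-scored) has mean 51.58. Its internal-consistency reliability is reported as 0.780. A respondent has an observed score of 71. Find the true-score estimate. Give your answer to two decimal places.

Weight the observed score by reliability and the mean by (1 − reliability): T̂ = 0.780·71 + 0.220·51.58 = 55.380 + 11.34760 = 66.728.

66.73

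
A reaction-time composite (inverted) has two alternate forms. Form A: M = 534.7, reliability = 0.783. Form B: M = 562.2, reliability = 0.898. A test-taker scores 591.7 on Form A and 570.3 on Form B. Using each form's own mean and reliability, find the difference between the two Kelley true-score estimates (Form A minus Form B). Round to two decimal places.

9.86

T̂_A = 0.783(591.7) + 0.217(534.7) = 579.3310
T̂_B = 0.898(570.3) + 0.102(562.2) = 569.4738
T̂_A − T̂_B = 9.8572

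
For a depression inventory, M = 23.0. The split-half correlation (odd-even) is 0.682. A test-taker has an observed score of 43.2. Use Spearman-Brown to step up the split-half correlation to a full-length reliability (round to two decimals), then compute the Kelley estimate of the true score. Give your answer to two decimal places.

Spearman-Brown: ρ = 2r/(1 + r) = 2(0.682)/(1 + 0.682) = 1.3640/1.682 = 0.8109 → 0.81
Weight the observed score by reliability and the mean by (1 − reliability): T̂ = 0.81·43.2 + 0.19·23.0 = 34.992 + 4.370 = 39.362.

39.36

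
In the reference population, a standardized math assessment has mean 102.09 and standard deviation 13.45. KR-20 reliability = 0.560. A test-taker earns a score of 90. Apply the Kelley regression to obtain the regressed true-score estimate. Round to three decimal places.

T̂ = ρX + (1 − ρ)μ
  = 0.560 × 90 + 0.440 × 102.09
  = 50.400 + 44.91960
  = 95.3196
  ≈ 95.320

95.320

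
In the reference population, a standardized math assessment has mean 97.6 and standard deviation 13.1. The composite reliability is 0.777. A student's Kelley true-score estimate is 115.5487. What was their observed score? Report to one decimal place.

120.7

T̂ = ρX + (1 − ρ)μ  ⇒  X = (T̂ − (1 − ρ)μ) / ρ
X = (115.5487 − 0.223 × 97.6) / 0.777 = (115.5487 − 21.7648) / 0.777 = 93.7839 / 0.777 = 120.700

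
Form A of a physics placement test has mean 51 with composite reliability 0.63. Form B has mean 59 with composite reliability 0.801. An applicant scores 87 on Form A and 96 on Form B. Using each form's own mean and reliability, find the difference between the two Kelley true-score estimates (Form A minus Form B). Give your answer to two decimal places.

-14.96

T̂_A = 0.63(87) + 0.37(51) = 73.6800
T̂_B = 0.801(96) + 0.199(59) = 88.6370
T̂_A − T̂_B = -14.9570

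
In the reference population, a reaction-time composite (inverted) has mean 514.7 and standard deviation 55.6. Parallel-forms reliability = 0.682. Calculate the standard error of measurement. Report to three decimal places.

31.354

SEM = SD · √(1 − ρ) = 55.6 × √0.318 = 55.6 × 0.5639 = 31.3537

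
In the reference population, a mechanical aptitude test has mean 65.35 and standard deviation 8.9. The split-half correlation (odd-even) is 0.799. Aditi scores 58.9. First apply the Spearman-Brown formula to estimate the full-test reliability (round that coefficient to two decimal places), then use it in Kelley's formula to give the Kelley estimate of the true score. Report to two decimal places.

Spearman-Brown: ρ = 2r/(1 + r) = 2(0.799)/(1 + 0.799) = 1.5980/1.799 = 0.8883 → 0.89
Kelley's formula gives T̂ = 0.89·58.9 + 0.11·65.35 = 52.421 + 7.1885 = 59.609.

59.61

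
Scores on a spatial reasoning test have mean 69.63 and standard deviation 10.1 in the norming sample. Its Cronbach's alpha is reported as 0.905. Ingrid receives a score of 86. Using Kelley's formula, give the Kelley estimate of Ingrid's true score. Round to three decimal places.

T̂ = 0.905(86) + 0.095(69.63) = 77.830 + 6.61485 = 84.4449 → 84.445

84.445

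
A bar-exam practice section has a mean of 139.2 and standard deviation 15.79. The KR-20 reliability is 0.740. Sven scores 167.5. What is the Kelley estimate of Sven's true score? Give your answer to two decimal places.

160.14

Regress the observed score toward the mean by the unreliability: T̂ = 0.740·167.5 + 0.260·139.2 = 123.9500 + 36.1920 = 160.142.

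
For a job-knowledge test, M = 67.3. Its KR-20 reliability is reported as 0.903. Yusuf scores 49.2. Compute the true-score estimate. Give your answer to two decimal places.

T̂ = ρX + (1 − ρ)μ
  = 0.903 × 49.2 + 0.097 × 67.3
  = 44.4276 + 6.5281
  = 50.956
  ≈ 50.96

50.96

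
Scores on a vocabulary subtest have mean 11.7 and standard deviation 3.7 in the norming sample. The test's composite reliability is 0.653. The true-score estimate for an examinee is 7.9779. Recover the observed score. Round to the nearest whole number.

6

T̂ = ρX + (1 − ρ)μ  ⇒  X = (T̂ − (1 − ρ)μ) / ρ
X = (7.9779 − 0.347 × 11.7) / 0.653 = (7.9779 − 4.0599) / 0.653 = 3.9180 / 0.653 = 6.00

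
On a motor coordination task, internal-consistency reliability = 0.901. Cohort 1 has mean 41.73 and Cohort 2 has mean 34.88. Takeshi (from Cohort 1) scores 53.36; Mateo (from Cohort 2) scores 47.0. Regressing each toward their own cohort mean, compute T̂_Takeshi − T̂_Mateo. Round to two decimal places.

6.41

T̂_Takeshi = 0.901(53.36) + 0.099(41.73) = 52.2086
T̂_Mateo = 0.901(47.0) + 0.099(34.88) = 45.8001
Difference = 52.2086 − 45.8001 = 6.4085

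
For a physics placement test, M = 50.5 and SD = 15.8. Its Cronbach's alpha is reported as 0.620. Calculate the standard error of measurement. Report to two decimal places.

SEM = SD · √(1 − ρ) = 15.8 × √0.380 = 15.8 × 0.6164 = 9.740

9.74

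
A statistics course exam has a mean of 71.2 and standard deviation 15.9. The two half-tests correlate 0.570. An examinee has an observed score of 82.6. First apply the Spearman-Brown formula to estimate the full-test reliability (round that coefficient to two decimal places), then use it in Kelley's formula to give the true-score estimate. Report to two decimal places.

Spearman-Brown: ρ = 2r/(1 + r) = 2(0.570)/(1 + 0.570) = 1.1400/1.570 = 0.7261 → 0.73
T̂ = ρX + (1 − ρ)μ
  = 0.73 × 82.6 + 0.27 × 71.2
  = 60.298 + 19.224
  = 79.522
  ≈ 79.52

79.52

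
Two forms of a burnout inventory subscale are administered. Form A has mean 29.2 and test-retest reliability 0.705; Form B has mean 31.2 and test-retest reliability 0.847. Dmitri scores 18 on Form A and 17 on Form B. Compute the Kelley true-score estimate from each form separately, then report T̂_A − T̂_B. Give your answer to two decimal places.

T̂_A = 0.705(18) + 0.295(29.2) = 21.3040
T̂_B = 0.847(17) + 0.153(31.2) = 19.1726
T̂_A − T̂_B = 2.1314

2.13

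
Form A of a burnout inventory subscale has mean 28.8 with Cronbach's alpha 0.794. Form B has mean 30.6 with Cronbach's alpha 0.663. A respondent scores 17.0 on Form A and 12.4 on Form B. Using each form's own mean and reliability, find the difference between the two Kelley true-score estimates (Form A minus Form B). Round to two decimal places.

0.90

T̂_A = 0.794(17.0) + 0.206(28.8) = 19.4308
T̂_B = 0.663(12.4) + 0.337(30.6) = 18.5334
T̂_A − T̂_B = 0.8974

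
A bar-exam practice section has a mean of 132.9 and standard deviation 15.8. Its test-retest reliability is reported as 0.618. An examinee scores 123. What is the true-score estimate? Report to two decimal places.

T̂ = 0.618(123) + 0.382(132.9) = 76.014 + 50.7678 = 126.782 → 126.78

126.78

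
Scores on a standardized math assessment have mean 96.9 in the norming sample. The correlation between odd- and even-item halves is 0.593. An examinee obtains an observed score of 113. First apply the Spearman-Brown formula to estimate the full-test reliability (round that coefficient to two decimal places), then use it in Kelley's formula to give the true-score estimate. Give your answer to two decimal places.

Spearman-Brown: ρ = 2r/(1 + r) = 2(0.593)/(1 + 0.593) = 1.1860/1.593 = 0.7445 → 0.74
Kelley's formula gives T̂ = 0.74·113 + 0.26·96.9 = 83.62 + 25.194 = 108.814.

108.81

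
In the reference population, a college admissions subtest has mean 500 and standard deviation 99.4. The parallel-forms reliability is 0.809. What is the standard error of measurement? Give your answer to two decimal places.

43.44

SEM = SD · √(1 − ρ) = 99.4 × √0.191 = 99.4 × 0.4370 = 43.441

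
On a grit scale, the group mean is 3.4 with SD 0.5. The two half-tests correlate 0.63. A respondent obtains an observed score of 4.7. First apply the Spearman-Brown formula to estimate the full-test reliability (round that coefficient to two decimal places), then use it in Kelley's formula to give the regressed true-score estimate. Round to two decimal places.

Spearman-Brown: ρ = 2r/(1 + r) = 2(0.63)/(1 + 0.63) = 1.260/1.63 = 0.7730 → 0.77
T̂ = ρX + (1 − ρ)μ
  = 0.77 × 4.7 + 0.23 × 3.4
  = 3.619 + 0.782
  = 4.401
  ≈ 4.40

4.40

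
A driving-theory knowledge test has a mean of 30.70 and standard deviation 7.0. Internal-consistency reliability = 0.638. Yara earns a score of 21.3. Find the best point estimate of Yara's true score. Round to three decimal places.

T̂ = ρX + (1 − ρ)μ
  = 0.638 × 21.3 + 0.362 × 30.70
  = 13.5894 + 11.11340
  = 24.7028
  ≈ 24.703

24.703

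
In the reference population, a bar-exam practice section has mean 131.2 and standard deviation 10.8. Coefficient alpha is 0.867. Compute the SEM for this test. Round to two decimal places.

SEM = SD · √(1 − ρ) = 10.8 × √0.133 = 10.8 × 0.3647 = 3.939

3.94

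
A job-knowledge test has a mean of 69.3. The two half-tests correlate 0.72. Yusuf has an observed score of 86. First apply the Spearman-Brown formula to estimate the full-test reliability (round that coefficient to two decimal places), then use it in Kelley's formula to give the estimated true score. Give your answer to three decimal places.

83.328

Spearman-Brown: ρ = 2r/(1 + r) = 2(0.72)/(1 + 0.72) = 1.440/1.72 = 0.8372 → 0.84
T̂ = 0.84(86) + 0.16(69.3) = 72.24 + 11.088 = 83.3280 → 83.328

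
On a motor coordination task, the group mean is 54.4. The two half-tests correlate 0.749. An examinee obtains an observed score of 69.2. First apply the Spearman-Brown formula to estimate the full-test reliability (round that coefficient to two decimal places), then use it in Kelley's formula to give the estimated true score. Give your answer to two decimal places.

67.13

Spearman-Brown: ρ = 2r/(1 + r) = 2(0.749)/(1 + 0.749) = 1.4980/1.749 = 0.8565 → 0.86
T̂ = ρX + (1 − ρ)μ
  = 0.86 × 69.2 + 0.14 × 54.4
  = 59.512 + 7.616
  = 67.128
  ≈ 67.13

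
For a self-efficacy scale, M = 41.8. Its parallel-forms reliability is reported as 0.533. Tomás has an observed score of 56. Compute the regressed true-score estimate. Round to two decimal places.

Kelley's formula gives T̂ = 0.533·56 + 0.467·41.8 = 29.848 + 19.5206 = 49.369.

49.37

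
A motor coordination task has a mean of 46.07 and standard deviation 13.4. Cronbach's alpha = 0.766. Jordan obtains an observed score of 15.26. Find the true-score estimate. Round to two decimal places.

22.47

Kelley's formula gives T̂ = 0.766·15.26 + 0.234·46.07 = 11.68916 + 10.78038 = 22.470.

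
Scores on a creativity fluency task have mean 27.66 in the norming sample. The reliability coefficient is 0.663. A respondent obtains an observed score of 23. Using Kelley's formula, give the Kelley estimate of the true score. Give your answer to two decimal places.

T̂ = 0.663(23) + 0.337(27.66) = 15.249 + 9.32142 = 24.570 → 24.57

24.57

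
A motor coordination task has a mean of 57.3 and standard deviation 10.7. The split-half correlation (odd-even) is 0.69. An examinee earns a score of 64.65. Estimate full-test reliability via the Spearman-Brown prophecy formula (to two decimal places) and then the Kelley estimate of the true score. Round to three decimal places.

63.327

Spearman-Brown: ρ = 2r/(1 + r) = 2(0.69)/(1 + 0.69) = 1.380/1.69 = 0.8166 → 0.82
Weight the observed score by reliability and the mean by (1 − reliability): T̂ = 0.82·64.65 + 0.18·57.3 = 53.0130 + 10.314 = 63.3270.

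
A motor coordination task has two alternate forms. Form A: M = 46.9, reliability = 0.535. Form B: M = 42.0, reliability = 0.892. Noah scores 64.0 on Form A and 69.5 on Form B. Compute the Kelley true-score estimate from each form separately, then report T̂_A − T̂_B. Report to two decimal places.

T̂_A = 0.535(64.0) + 0.465(46.9) = 56.0485
T̂_B = 0.892(69.5) + 0.108(42.0) = 66.5300
T̂_A − T̂_B = -10.4815

-10.48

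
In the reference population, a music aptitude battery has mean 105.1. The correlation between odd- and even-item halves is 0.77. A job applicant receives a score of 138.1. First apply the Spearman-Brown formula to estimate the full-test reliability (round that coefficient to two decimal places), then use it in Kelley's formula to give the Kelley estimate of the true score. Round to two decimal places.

133.81

Spearman-Brown: ρ = 2r/(1 + r) = 2(0.77)/(1 + 0.77) = 1.540/1.77 = 0.8701 → 0.87
T̂ = 0.87(138.1) + 0.13(105.1) = 120.147 + 13.663 = 133.810 → 133.81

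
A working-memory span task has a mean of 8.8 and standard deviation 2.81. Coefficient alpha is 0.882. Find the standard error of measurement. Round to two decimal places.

SEM = SD · √(1 − ρ) = 2.81 × √0.118 = 2.81 × 0.3435 = 0.965

0.97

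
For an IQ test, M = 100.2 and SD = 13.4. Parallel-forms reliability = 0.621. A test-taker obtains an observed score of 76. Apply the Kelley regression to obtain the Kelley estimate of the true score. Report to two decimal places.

Kelley's formula gives T̂ = 0.621·76 + 0.379·100.2 = 47.196 + 37.9758 = 85.172.

85.17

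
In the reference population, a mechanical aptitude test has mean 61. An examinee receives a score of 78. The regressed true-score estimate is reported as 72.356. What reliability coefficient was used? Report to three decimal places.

0.668

T̂ = ρX + (1 − ρ)μ  ⇒  T̂ − μ = ρ(X − μ)
ρ = (T̂ − μ)/(X − μ) = (72.356 − 61) / (78 − 61) = 11.356 / 17.0 = 0.66800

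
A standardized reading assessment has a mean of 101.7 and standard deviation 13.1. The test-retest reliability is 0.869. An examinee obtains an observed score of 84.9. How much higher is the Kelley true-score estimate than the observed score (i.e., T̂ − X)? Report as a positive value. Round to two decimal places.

2.20

Regress the observed score toward the mean by the unreliability: T̂ = 0.869·84.9 + 0.131·101.7 = 73.7781 + 13.3227 = 87.1008.
T̂ − X = 87.101 − 84.9 = 2.201 → 2.20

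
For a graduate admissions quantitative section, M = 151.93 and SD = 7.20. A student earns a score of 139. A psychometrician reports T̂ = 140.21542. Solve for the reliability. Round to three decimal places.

T̂ = ρX + (1 − ρ)μ  ⇒  T̂ − μ = ρ(X − μ)
ρ = (T̂ − μ)/(X − μ) = (140.21542 − 151.93) / (139 − 151.93) = -11.71458 / -12.93 = 0.90600

0.906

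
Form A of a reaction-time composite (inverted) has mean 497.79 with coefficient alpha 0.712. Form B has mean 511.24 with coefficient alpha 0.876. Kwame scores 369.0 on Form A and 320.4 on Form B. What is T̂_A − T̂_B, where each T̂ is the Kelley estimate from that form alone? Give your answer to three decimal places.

T̂_A = 0.712(369.0) + 0.288(497.79) = 406.09152
T̂_B = 0.876(320.4) + 0.124(511.24) = 344.06416
T̂_A − T̂_B = 62.02736

62.027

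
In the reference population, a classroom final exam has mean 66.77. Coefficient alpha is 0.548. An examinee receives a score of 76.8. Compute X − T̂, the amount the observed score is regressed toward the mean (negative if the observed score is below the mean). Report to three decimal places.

Weight the observed score by reliability and the mean by (1 − reliability): T̂ = 0.548·76.8 + 0.452·66.77 = 42.0864 + 30.18004 = 72.26644.
X − T̂ = 76.8 − 72.2664 = 4.5336 → 4.534

4.534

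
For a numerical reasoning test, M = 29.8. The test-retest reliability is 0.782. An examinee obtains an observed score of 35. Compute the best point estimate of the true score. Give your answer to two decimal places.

T̂ = 0.782(35) + 0.218(29.8) = 27.370 + 6.4964 = 33.866 → 33.87

33.87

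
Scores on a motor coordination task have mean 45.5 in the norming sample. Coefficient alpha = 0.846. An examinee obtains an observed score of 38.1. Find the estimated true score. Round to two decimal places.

Regress the observed score toward the mean by the unreliability: T̂ = 0.846·38.1 + 0.154·45.5 = 32.2326 + 7.0070 = 39.240.

39.24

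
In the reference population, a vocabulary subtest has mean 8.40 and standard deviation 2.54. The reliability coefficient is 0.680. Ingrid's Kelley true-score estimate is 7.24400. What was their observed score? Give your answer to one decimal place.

T̂ = ρX + (1 − ρ)μ  ⇒  X = (T̂ − (1 − ρ)μ) / ρ
X = (7.24400 − 0.320 × 8.40) / 0.680 = (7.24400 − 2.68800) / 0.680 = 4.55600 / 0.680 = 6.700

6.7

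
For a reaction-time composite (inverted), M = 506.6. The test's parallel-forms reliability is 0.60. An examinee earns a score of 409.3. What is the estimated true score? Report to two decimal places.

448.22

Weight the observed score by reliability and the mean by (1 − reliability): T̂ = 0.60·409.3 + 0.40·506.6 = 245.580 + 202.640 = 448.220.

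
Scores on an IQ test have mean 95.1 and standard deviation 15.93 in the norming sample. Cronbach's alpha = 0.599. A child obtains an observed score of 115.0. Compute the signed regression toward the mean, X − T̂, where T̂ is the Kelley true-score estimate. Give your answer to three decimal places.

7.980

T̂ = 0.599(115.0) + 0.401(95.1) = 68.8850 + 38.1351 = 107.02010 → 107.0201
X − T̂ = 115.0 − 107.0201 = 7.9799 → 7.980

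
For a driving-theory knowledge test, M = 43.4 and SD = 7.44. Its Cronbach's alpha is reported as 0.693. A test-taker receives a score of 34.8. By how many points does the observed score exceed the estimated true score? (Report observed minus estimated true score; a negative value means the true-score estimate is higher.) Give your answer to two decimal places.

-2.64

T̂ = ρX + (1 − ρ)μ
  = 0.693 × 34.8 + 0.307 × 43.4
  = 24.1164 + 13.3238
  = 37.4402
  ≈ 37.440
X − T̂ = 34.8 − 37.440 = -2.640 → -2.64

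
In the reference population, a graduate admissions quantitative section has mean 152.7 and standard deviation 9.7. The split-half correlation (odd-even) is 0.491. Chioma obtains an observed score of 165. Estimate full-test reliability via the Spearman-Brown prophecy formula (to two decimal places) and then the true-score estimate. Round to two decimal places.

160.82

Spearman-Brown: ρ = 2r/(1 + r) = 2(0.491)/(1 + 0.491) = 0.9820/1.491 = 0.6586 → 0.66
T̂ = 0.66(165) + 0.34(152.7) = 108.90 + 51.918 = 160.818 → 160.82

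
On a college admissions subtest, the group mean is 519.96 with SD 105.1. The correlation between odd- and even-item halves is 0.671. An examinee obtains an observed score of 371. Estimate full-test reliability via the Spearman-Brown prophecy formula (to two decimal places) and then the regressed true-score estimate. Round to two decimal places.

Spearman-Brown: ρ = 2r/(1 + r) = 2(0.671)/(1 + 0.671) = 1.3420/1.671 = 0.8031 → 0.80
T̂ = ρX + (1 − ρ)μ
  = 0.80 × 371 + 0.20 × 519.96
  = 296.80 + 103.9920
  = 400.792
  ≈ 400.79

400.79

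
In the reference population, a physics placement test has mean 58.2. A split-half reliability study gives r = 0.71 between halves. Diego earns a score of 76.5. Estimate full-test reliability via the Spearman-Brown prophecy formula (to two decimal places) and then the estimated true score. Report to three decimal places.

73.389

Spearman-Brown: ρ = 2r/(1 + r) = 2(0.71)/(1 + 0.71) = 1.420/1.71 = 0.8304 → 0.83
T̂ = ρX + (1 − ρ)μ
  = 0.83 × 76.5 + 0.17 × 58.2
  = 63.495 + 9.894
  = 73.3890
  ≈ 73.389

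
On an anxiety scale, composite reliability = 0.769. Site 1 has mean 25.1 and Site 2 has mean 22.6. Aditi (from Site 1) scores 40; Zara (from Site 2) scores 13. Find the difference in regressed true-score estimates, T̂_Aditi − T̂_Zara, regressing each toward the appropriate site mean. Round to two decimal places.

T̂_Aditi = 0.769(40) + 0.231(25.1) = 36.5581
T̂_Zara = 0.769(13) + 0.231(22.6) = 15.2176
Difference = 36.5581 − 15.2176 = 21.3405

21.34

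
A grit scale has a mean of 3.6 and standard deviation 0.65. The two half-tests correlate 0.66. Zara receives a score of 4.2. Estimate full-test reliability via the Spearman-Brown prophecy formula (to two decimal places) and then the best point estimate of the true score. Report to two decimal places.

Spearman-Brown: ρ = 2r/(1 + r) = 2(0.66)/(1 + 0.66) = 1.320/1.66 = 0.7952 → 0.80
T̂ = 0.80(4.2) + 0.20(3.6) = 3.360 + 0.720 = 4.080 → 4.08

4.08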